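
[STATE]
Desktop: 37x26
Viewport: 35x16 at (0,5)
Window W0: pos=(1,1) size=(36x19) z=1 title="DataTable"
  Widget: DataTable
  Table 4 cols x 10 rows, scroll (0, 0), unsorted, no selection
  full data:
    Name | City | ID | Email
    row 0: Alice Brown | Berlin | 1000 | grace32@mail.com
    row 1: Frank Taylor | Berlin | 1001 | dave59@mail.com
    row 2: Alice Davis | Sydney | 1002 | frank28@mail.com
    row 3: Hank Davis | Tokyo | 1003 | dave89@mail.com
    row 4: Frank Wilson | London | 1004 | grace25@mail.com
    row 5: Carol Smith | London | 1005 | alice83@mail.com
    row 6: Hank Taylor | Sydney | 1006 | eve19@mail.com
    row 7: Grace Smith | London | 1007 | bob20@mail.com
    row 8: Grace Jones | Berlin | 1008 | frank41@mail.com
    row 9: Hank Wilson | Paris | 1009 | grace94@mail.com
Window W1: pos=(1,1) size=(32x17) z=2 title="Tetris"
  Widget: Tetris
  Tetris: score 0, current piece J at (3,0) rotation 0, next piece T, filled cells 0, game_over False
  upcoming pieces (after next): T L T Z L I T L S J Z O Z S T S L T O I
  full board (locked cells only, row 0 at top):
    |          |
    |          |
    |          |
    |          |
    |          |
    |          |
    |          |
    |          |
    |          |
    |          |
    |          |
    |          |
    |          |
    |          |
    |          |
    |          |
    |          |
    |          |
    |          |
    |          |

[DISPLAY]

 ┃          │ ▒                 ┃──
 ┃          │▒▒▒                ┃2@
 ┃          │                   ┃@m
 ┃          │                   ┃8@
 ┃          │                   ┃@m
 ┃          │Score:             ┃5@
 ┃          │0                  ┃3@
 ┃          │                   ┃ma
 ┃          │                   ┃ma
 ┃          │                   ┃1@
 ┃          │                   ┃4@
 ┃          │                   ┃  
 ┗━━━━━━━━━━━━━━━━━━━━━━━━━━━━━━┛  
 ┃                                 
 ┗━━━━━━━━━━━━━━━━━━━━━━━━━━━━━━━━━
                                   


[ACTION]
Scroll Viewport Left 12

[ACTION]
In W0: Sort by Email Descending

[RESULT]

 ┃          │ ▒                 ┃──
 ┃          │▒▒▒                ┃4@
 ┃          │                   ┃2@
 ┃          │                   ┃5@
 ┃          │                   ┃1@
 ┃          │Score:             ┃8@
 ┃          │0                  ┃ma
 ┃          │                   ┃@m
 ┃          │                   ┃@m
 ┃          │                   ┃ma
 ┃          │                   ┃3@
 ┃          │                   ┃  
 ┗━━━━━━━━━━━━━━━━━━━━━━━━━━━━━━┛  
 ┃                                 
 ┗━━━━━━━━━━━━━━━━━━━━━━━━━━━━━━━━━
                                   


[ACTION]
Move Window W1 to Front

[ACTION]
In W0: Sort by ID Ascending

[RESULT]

 ┃          │ ▒                 ┃──
 ┃          │▒▒▒                ┃2@
 ┃          │                   ┃@m
 ┃          │                   ┃8@
 ┃          │                   ┃@m
 ┃          │Score:             ┃5@
 ┃          │0                  ┃3@
 ┃          │                   ┃ma
 ┃          │                   ┃ma
 ┃          │                   ┃1@
 ┃          │                   ┃4@
 ┃          │                   ┃  
 ┗━━━━━━━━━━━━━━━━━━━━━━━━━━━━━━┛  
 ┃                                 
 ┗━━━━━━━━━━━━━━━━━━━━━━━━━━━━━━━━━
                                   


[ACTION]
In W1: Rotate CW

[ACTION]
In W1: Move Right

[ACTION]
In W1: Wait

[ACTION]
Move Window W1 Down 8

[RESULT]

 ┃────────────┼──────┼────┼────────
 ┃Alice Brown │Berlin│1000│grace32@
 ┃Frank Taylor│Berlin│1001│dave59@m
 ┃Alice Davis │Sydney│1002│frank28@
 ┏━━━━━━━━━━━━━━━━━━━━━━━━━━━━━━┓@m
 ┃ Tetris                       ┃5@
 ┠──────────────────────────────┨3@
 ┃          │Next:              ┃ma
 ┃          │ ▒                 ┃ma
 ┃          │▒▒▒                ┃1@
 ┃          │                   ┃4@
 ┃          │                   ┃  
 ┃          │                   ┃  
 ┃          │Score:             ┃  
 ┃          │0                  ┃━━
 ┃          │                   ┃  


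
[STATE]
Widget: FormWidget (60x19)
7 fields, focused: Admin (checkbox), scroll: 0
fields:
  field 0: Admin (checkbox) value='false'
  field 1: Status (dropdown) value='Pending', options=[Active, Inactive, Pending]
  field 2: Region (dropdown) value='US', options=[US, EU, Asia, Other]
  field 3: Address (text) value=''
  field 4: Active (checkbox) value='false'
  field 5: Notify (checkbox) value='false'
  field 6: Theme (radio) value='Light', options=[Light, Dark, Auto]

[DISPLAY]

> Admin:      [ ]                                           
  Status:     [Pending                                    ▼]
  Region:     [US                                         ▼]
  Address:    [                                            ]
  Active:     [ ]                                           
  Notify:     [ ]                                           
  Theme:      (●) Light  ( ) Dark  ( ) Auto                 
                                                            
                                                            
                                                            
                                                            
                                                            
                                                            
                                                            
                                                            
                                                            
                                                            
                                                            
                                                            


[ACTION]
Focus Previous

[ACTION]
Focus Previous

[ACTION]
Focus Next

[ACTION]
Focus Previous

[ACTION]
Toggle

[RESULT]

  Admin:      [ ]                                           
  Status:     [Pending                                    ▼]
  Region:     [US                                         ▼]
  Address:    [                                            ]
  Active:     [ ]                                           
> Notify:     [x]                                           
  Theme:      (●) Light  ( ) Dark  ( ) Auto                 
                                                            
                                                            
                                                            
                                                            
                                                            
                                                            
                                                            
                                                            
                                                            
                                                            
                                                            
                                                            


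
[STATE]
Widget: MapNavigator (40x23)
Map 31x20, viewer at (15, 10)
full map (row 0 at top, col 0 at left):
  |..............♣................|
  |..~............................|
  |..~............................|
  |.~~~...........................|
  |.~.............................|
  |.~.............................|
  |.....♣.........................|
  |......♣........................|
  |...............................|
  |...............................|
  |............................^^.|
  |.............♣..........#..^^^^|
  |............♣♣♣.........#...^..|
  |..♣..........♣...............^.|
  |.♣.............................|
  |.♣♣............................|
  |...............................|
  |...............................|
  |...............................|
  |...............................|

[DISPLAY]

                                        
     ..............♣................    
     ..~............................    
     ..~............................    
     .~~~...........................    
     .~.............................    
     .~.............................    
     .....♣.........................    
     ......♣........................    
     ...............................    
     ...............................    
     ...............@............^^.    
     .............♣..........#..^^^^    
     ............♣♣♣.........#...^..    
     ..♣..........♣...............^.    
     .♣.............................    
     .♣♣............................    
     ...............................    
     ...............................    
     ...............................    
     ...............................    
                                        
                                        


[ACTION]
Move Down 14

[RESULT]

     ...............................    
     ...............................    
     ............................^^.    
     .............♣..........#..^^^^    
     ............♣♣♣.........#...^..    
     ..♣..........♣...............^.    
     .♣.............................    
     .♣♣............................    
     ...............................    
     ...............................    
     ...............................    
     ...............@...............    
                                        
                                        
                                        
                                        
                                        
                                        
                                        
                                        
                                        
                                        
                                        


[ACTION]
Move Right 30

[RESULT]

.....................                   
.....................                   
..................^^.                   
...♣..........#..^^^^                   
..♣♣♣.........#...^..                   
...♣...............^.                   
.....................                   
.....................                   
.....................                   
.....................                   
.....................                   
....................@                   
                                        
                                        
                                        
                                        
                                        
                                        
                                        
                                        
                                        
                                        
                                        


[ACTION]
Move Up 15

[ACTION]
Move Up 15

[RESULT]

                                        
                                        
                                        
                                        
                                        
                                        
                                        
                                        
                                        
                                        
                                        
....♣...............@                   
.....................                   
.....................                   
.....................                   
.....................                   
.....................                   
.....................                   
.....................                   
.....................                   
.....................                   
..................^^.                   
...♣..........#..^^^^                   


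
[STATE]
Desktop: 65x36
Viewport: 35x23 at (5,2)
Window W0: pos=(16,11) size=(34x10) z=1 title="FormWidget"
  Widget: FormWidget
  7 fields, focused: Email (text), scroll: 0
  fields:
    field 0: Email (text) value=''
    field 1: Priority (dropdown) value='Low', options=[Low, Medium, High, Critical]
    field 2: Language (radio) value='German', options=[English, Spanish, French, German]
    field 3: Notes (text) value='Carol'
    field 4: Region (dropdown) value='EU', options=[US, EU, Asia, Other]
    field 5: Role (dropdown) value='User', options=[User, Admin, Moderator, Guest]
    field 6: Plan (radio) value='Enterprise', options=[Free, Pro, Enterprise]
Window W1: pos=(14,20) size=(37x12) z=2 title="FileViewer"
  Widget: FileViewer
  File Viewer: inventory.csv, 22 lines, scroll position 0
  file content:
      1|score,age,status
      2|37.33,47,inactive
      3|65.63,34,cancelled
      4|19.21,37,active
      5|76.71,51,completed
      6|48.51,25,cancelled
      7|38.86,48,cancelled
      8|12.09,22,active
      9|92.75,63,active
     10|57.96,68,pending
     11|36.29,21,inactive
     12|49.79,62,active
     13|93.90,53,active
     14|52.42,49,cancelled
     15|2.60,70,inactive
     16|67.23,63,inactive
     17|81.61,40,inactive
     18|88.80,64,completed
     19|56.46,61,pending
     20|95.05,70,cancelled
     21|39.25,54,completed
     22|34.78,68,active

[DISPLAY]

                                   
                                   
                                   
                                   
                                   
                                   
                                   
                                   
                                   
           ┏━━━━━━━━━━━━━━━━━━━━━━━
           ┃ FormWidget            
           ┠───────────────────────
           ┃> Email:      [        
           ┃  Priority:   [Low     
           ┃  Language:   ( ) Engli
           ┃  Notes:      [Carol   
           ┃  Region:     [EU      
           ┃  Role:       [User    
         ┏━━━━━━━━━━━━━━━━━━━━━━━━━
         ┃ FileViewer              
         ┠─────────────────────────
         ┃score,age,status         
         ┃37.33,47,inactive        


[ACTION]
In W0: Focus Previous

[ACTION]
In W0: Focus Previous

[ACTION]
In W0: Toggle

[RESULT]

                                   
                                   
                                   
                                   
                                   
                                   
                                   
                                   
                                   
           ┏━━━━━━━━━━━━━━━━━━━━━━━
           ┃ FormWidget            
           ┠───────────────────────
           ┃  Email:      [        
           ┃  Priority:   [Low     
           ┃  Language:   ( ) Engli
           ┃  Notes:      [Carol   
           ┃  Region:     [EU      
           ┃> Role:       [User    
         ┏━━━━━━━━━━━━━━━━━━━━━━━━━
         ┃ FileViewer              
         ┠─────────────────────────
         ┃score,age,status         
         ┃37.33,47,inactive        


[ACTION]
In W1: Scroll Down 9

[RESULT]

                                   
                                   
                                   
                                   
                                   
                                   
                                   
                                   
                                   
           ┏━━━━━━━━━━━━━━━━━━━━━━━
           ┃ FormWidget            
           ┠───────────────────────
           ┃  Email:      [        
           ┃  Priority:   [Low     
           ┃  Language:   ( ) Engli
           ┃  Notes:      [Carol   
           ┃  Region:     [EU      
           ┃> Role:       [User    
         ┏━━━━━━━━━━━━━━━━━━━━━━━━━
         ┃ FileViewer              
         ┠─────────────────────────
         ┃57.96,68,pending         
         ┃36.29,21,inactive        


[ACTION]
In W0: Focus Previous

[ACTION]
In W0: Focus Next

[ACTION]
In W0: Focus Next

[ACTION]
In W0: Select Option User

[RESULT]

                                   
                                   
                                   
                                   
                                   
                                   
                                   
                                   
                                   
           ┏━━━━━━━━━━━━━━━━━━━━━━━
           ┃ FormWidget            
           ┠───────────────────────
           ┃  Email:      [        
           ┃  Priority:   [Low     
           ┃  Language:   ( ) Engli
           ┃  Notes:      [Carol   
           ┃  Region:     [EU      
           ┃  Role:       [User    
         ┏━━━━━━━━━━━━━━━━━━━━━━━━━
         ┃ FileViewer              
         ┠─────────────────────────
         ┃57.96,68,pending         
         ┃36.29,21,inactive        


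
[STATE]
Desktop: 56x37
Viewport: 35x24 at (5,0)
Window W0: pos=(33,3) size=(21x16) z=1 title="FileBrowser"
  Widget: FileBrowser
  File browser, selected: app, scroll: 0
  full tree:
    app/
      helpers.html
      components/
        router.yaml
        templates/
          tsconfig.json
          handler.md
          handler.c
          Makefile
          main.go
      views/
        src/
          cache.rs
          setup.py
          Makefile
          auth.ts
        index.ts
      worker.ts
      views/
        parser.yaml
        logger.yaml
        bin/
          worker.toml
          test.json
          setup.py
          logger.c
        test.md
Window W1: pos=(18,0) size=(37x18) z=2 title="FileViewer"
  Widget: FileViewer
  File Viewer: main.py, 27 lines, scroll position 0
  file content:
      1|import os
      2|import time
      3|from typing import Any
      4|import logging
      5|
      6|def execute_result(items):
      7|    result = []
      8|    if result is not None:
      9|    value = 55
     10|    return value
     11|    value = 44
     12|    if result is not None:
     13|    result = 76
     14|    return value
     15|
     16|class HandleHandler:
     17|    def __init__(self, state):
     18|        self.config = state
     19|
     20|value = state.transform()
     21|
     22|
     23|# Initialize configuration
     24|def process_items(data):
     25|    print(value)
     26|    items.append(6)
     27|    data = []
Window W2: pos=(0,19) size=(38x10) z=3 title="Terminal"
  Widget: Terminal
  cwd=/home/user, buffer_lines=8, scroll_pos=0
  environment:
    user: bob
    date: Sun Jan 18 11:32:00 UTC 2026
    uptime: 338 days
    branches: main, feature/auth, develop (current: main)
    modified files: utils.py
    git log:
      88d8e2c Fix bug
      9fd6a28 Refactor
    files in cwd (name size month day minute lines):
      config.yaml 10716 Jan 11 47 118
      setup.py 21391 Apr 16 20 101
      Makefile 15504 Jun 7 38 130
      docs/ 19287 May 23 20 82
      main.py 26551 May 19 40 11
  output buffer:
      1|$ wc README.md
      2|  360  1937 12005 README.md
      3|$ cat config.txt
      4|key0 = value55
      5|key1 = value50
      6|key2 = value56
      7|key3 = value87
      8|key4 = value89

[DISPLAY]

             ┏━━━━━━━━━━━━━━━━━━━━━
             ┃ FileViewer          
             ┠─────────────────────
             ┃import os            
             ┃import time          
             ┃from typing import An
             ┃import logging       
             ┃                     
             ┃def execute_result(it
             ┃    result = []      
             ┃    if result is not 
             ┃    value = 55       
             ┃    return value     
             ┃    value = 44       
             ┃    if result is not 
             ┃    result = 76      
             ┃    return value     
             ┗━━━━━━━━━━━━━━━━━━━━━
                            ┗━━━━━━
━━━━━━━━━━━━━━━━━━━━━━━━━━━━━━━━┓  
minal                           ┃  
────────────────────────────────┨  
 README.md                      ┃  
0  1937 12005 README.md         ┃  


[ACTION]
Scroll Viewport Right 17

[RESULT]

━━━━━━━━━━━━━━━━━━━━━━━━━━━━━━━━━┓ 
ileViewer                        ┃ 
─────────────────────────────────┨ 
port os                         ▲┃ 
port time                       █┃ 
om typing import Any            ░┃ 
port logging                    ░┃ 
                                ░┃ 
f execute_result(items):        ░┃ 
  result = []                   ░┃ 
  if result is not None:        ░┃ 
  value = 55                    ░┃ 
  return value                  ░┃ 
  value = 44                    ░┃ 
  if result is not None:        ░┃ 
  result = 76                   ░┃ 
  return value                  ▼┃ 
━━━━━━━━━━━━━━━━━━━━━━━━━━━━━━━━━┛ 
            ┗━━━━━━━━━━━━━━━━━━━┛  
━━━━━━━━━━━━━━━━┓                  
                ┃                  
────────────────┨                  
                ┃                  
ADME.md         ┃                  


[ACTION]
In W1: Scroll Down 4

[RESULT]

━━━━━━━━━━━━━━━━━━━━━━━━━━━━━━━━━┓ 
ileViewer                        ┃ 
─────────────────────────────────┨ 
                                ▲┃ 
f execute_result(items):        ░┃ 
  result = []                   ░┃ 
  if result is not None:        ░┃ 
  value = 55                    █┃ 
  return value                  ░┃ 
  value = 44                    ░┃ 
  if result is not None:        ░┃ 
  result = 76                   ░┃ 
  return value                  ░┃ 
                                ░┃ 
ass HandleHandler:              ░┃ 
  def __init__(self, state):    ░┃ 
      self.config = state       ▼┃ 
━━━━━━━━━━━━━━━━━━━━━━━━━━━━━━━━━┛ 
            ┗━━━━━━━━━━━━━━━━━━━┛  
━━━━━━━━━━━━━━━━┓                  
                ┃                  
────────────────┨                  
                ┃                  
ADME.md         ┃                  


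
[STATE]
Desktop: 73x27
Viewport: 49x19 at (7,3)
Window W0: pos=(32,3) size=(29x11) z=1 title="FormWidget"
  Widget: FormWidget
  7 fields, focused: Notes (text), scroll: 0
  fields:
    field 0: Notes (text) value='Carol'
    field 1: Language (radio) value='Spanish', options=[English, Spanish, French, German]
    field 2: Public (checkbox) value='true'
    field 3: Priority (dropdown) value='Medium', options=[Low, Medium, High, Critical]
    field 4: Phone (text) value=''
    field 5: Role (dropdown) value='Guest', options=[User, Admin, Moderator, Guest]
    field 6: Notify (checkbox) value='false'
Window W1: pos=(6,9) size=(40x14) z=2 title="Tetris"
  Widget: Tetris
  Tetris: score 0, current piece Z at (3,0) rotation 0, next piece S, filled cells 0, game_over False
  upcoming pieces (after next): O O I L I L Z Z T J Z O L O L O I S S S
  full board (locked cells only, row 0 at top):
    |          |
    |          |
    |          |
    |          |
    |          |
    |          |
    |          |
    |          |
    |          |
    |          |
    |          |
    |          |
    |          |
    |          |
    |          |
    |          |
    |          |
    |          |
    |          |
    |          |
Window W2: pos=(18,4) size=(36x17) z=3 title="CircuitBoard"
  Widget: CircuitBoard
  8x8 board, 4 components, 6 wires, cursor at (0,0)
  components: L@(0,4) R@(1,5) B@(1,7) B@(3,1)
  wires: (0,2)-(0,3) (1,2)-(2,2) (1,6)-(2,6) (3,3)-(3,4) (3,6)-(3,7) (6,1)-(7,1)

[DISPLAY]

                         ┏━━━━━━━━━━━━━━━━━━━━━━━
           ┏━━━━━━━━━━━━━━━━━━━━━━━━━━━━━━━━━━┓  
           ┃ CircuitBoard                     ┃──
           ┠──────────────────────────────────┨  
           ┃   0 1 2 3 4 5 6 7                ┃li
           ┃0  [.]      · ─ ·   L             ┃  
━━━━━━━━━━━┃                                  ┃  
 Tetris    ┃1           ·           R   ·   B ┃  
───────────┃            │               │     ┃  
          │┃2           ·               ·     ┃  
          │┃                                  ┃━━
          │┃3       B       · ─ ·       · ─ · ┃  
          │┃                                  ┃  
          │┃4                                 ┃  
          │┃                                  ┃  
          │┃5                                 ┃  
          │┃                                  ┃  
          │┗━━━━━━━━━━━━━━━━━━━━━━━━━━━━━━━━━━┛  
          │                           ┃          


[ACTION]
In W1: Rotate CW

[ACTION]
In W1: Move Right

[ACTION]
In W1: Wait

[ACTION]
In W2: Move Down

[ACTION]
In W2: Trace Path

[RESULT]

                         ┏━━━━━━━━━━━━━━━━━━━━━━━
           ┏━━━━━━━━━━━━━━━━━━━━━━━━━━━━━━━━━━┓  
           ┃ CircuitBoard                     ┃──
           ┠──────────────────────────────────┨  
           ┃   0 1 2 3 4 5 6 7                ┃li
           ┃0           · ─ ·   L             ┃  
━━━━━━━━━━━┃                                  ┃  
 Tetris    ┃1  [.]      ·           R   ·   B ┃  
───────────┃            │               │     ┃  
          │┃2           ·               ·     ┃  
          │┃                                  ┃━━
          │┃3       B       · ─ ·       · ─ · ┃  
          │┃                                  ┃  
          │┃4                                 ┃  
          │┃                                  ┃  
          │┃5                                 ┃  
          │┃                                  ┃  
          │┗━━━━━━━━━━━━━━━━━━━━━━━━━━━━━━━━━━┛  
          │                           ┃          


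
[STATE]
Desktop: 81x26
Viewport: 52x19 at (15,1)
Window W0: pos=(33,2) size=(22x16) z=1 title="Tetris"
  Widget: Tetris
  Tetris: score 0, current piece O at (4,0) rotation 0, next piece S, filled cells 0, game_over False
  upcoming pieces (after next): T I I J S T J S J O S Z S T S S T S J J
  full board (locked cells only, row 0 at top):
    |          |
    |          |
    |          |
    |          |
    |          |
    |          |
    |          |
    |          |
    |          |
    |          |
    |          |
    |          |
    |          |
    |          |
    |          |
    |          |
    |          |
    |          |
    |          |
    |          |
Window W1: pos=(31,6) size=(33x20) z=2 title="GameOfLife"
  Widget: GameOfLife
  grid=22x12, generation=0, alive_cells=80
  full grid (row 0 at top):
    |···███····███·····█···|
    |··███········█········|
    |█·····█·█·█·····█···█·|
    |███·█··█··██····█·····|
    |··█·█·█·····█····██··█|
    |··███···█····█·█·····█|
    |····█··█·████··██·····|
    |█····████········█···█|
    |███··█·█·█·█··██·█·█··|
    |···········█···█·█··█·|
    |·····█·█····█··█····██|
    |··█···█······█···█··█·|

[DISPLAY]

                                                    
                  ┏━━━━━━━━━━━━━━━━━━━━┓            
                  ┃ Tetris             ┃            
                  ┠────────────────────┨            
                  ┃          │Next:    ┃            
                ┏━━━━━━━━━━━━━━━━━━━━━━━━━━━━━━━┓   
                ┃ GameOfLife                    ┃   
                ┠───────────────────────────────┨   
                ┃Gen: 0                         ┃   
                ┃···███····███·····█···         ┃   
                ┃··███········█········         ┃   
                ┃█·····█·█·█·····█···█·         ┃   
                ┃███·█··█··██····█·····         ┃   
                ┃··█·█·█·····█····██··█         ┃   
                ┃··███···█····█·█·····█         ┃   
                ┃····█··█·████··██·····         ┃   
                ┃█····████········█···█         ┃   
                ┃███··█·█·█·█··██·█·█··         ┃   
                ┃···········█···█·█··█·         ┃   


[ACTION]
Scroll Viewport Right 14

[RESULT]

                                                    
    ┏━━━━━━━━━━━━━━━━━━━━┓                          
    ┃ Tetris             ┃                          
    ┠────────────────────┨                          
    ┃          │Next:    ┃                          
  ┏━━━━━━━━━━━━━━━━━━━━━━━━━━━━━━━┓                 
  ┃ GameOfLife                    ┃                 
  ┠───────────────────────────────┨                 
  ┃Gen: 0                         ┃                 
  ┃···███····███·····█···         ┃                 
  ┃··███········█········         ┃                 
  ┃█·····█·█·█·····█···█·         ┃                 
  ┃███·█··█··██····█·····         ┃                 
  ┃··█·█·█·····█····██··█         ┃                 
  ┃··███···█····█·█·····█         ┃                 
  ┃····█··█·████··██·····         ┃                 
  ┃█····████········█···█         ┃                 
  ┃███··█·█·█·█··██·█·█··         ┃                 
  ┃···········█···█·█··█·         ┃                 


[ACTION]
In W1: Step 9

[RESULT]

                                                    
    ┏━━━━━━━━━━━━━━━━━━━━┓                          
    ┃ Tetris             ┃                          
    ┠────────────────────┨                          
    ┃          │Next:    ┃                          
  ┏━━━━━━━━━━━━━━━━━━━━━━━━━━━━━━━┓                 
  ┃ GameOfLife                    ┃                 
  ┠───────────────────────────────┨                 
  ┃Gen: 9                         ┃                 
  ┃····█·█····█··········         ┃                 
  ┃····█·██····█·········         ┃                 
  ┃···█····█·█·█····█····         ┃                 
  ┃·██··█·████······██···         ┃                 
  ┃·█··█·█··██·······██··         ┃                 
  ┃··██··███········██···         ┃                 
  ┃······██·········███··         ┃                 
  ┃······················         ┃                 
  ┃·██·██···············█         ┃                 
  ┃·██·██·····██·······█·         ┃                 


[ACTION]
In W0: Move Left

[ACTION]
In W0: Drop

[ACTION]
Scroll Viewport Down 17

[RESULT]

  ┃ GameOfLife                    ┃                 
  ┠───────────────────────────────┨                 
  ┃Gen: 9                         ┃                 
  ┃····█·█····█··········         ┃                 
  ┃····█·██····█·········         ┃                 
  ┃···█····█·█·█····█····         ┃                 
  ┃·██··█·████······██···         ┃                 
  ┃·█··█·█··██·······██··         ┃                 
  ┃··██··███········██···         ┃                 
  ┃······██·········███··         ┃                 
  ┃······················         ┃                 
  ┃·██·██···············█         ┃                 
  ┃·██·██·····██·······█·         ┃                 
  ┃·····█················         ┃                 
  ┃······················         ┃                 
  ┃                               ┃                 
  ┃                               ┃                 
  ┃                               ┃                 
  ┗━━━━━━━━━━━━━━━━━━━━━━━━━━━━━━━┛                 


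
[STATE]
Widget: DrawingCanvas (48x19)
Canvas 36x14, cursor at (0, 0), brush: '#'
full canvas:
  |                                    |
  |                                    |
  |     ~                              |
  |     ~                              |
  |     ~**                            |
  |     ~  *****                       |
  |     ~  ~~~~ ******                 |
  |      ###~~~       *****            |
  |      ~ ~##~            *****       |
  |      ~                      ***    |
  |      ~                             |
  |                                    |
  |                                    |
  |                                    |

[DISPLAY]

+                                               
                                                
     ~                                          
     ~                                          
     ~**                                        
     ~  *****                                   
     ~  ~~~~ ******                             
      ###~~~       *****                        
      ~ ~##~            *****                   
      ~                      ***                
      ~                                         
                                                
                                                
                                                
                                                
                                                
                                                
                                                
                                                


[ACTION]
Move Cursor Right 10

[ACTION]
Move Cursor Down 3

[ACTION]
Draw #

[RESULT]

                                                
                                                
     ~                                          
     ~    #                                     
     ~**                                        
     ~  *****                                   
     ~  ~~~~ ******                             
      ###~~~       *****                        
      ~ ~##~            *****                   
      ~                      ***                
      ~                                         
                                                
                                                
                                                
                                                
                                                
                                                
                                                
                                                


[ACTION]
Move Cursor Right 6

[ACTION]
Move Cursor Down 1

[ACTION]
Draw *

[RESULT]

                                                
                                                
     ~                                          
     ~    #                                     
     ~**        *                               
     ~  *****                                   
     ~  ~~~~ ******                             
      ###~~~       *****                        
      ~ ~##~            *****                   
      ~                      ***                
      ~                                         
                                                
                                                
                                                
                                                
                                                
                                                
                                                
                                                


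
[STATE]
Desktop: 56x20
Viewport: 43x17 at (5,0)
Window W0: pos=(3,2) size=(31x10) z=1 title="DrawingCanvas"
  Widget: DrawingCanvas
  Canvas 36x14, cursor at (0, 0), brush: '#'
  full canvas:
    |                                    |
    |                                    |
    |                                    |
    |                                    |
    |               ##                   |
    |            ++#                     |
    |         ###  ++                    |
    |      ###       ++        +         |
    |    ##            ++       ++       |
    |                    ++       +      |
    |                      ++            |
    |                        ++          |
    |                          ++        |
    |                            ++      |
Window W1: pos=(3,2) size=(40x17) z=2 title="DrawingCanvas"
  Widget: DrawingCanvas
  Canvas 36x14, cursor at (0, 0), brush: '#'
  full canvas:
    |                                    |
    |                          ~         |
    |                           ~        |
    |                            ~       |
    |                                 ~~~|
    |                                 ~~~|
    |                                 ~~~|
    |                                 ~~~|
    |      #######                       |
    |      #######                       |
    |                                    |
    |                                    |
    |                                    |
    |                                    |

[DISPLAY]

                                           
                                           
━━━━━━━━━━━━━━━━━━━━━━━━━━━━━━━━━━━━━┓     
DrawingCanvas                        ┃     
─────────────────────────────────────┨     
                                     ┃     
                         ~           ┃     
                          ~          ┃     
                           ~         ┃     
                                ~~~  ┃     
                                ~~~  ┃     
                                ~~~  ┃     
                                ~~~  ┃     
     #######                         ┃     
     #######                         ┃     
                                     ┃     
                                     ┃     


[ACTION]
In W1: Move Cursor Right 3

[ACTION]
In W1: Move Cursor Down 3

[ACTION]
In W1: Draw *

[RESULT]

                                           
                                           
━━━━━━━━━━━━━━━━━━━━━━━━━━━━━━━━━━━━━┓     
DrawingCanvas                        ┃     
─────────────────────────────────────┨     
                                     ┃     
                         ~           ┃     
                          ~          ┃     
  *                        ~         ┃     
                                ~~~  ┃     
                                ~~~  ┃     
                                ~~~  ┃     
                                ~~~  ┃     
     #######                         ┃     
     #######                         ┃     
                                     ┃     
                                     ┃     
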